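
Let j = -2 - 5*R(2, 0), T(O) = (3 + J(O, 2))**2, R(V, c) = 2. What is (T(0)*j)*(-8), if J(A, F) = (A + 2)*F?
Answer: 4704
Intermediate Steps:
J(A, F) = F*(2 + A) (J(A, F) = (2 + A)*F = F*(2 + A))
T(O) = (7 + 2*O)**2 (T(O) = (3 + 2*(2 + O))**2 = (3 + (4 + 2*O))**2 = (7 + 2*O)**2)
j = -12 (j = -2 - 5*2 = -2 - 10 = -12)
(T(0)*j)*(-8) = ((7 + 2*0)**2*(-12))*(-8) = ((7 + 0)**2*(-12))*(-8) = (7**2*(-12))*(-8) = (49*(-12))*(-8) = -588*(-8) = 4704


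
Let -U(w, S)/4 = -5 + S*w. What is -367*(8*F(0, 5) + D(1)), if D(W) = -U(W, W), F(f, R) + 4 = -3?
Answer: 26424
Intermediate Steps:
F(f, R) = -7 (F(f, R) = -4 - 3 = -7)
U(w, S) = 20 - 4*S*w (U(w, S) = -4*(-5 + S*w) = 20 - 4*S*w)
D(W) = -20 + 4*W**2 (D(W) = -(20 - 4*W*W) = -(20 - 4*W**2) = -20 + 4*W**2)
-367*(8*F(0, 5) + D(1)) = -367*(8*(-7) + (-20 + 4*1**2)) = -367*(-56 + (-20 + 4*1)) = -367*(-56 + (-20 + 4)) = -367*(-56 - 16) = -367*(-72) = 26424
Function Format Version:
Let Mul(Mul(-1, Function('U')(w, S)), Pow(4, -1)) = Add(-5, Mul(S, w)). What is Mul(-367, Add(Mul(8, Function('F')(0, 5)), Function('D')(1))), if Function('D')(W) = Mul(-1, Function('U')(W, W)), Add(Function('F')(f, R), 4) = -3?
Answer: 26424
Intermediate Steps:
Function('F')(f, R) = -7 (Function('F')(f, R) = Add(-4, -3) = -7)
Function('U')(w, S) = Add(20, Mul(-4, S, w)) (Function('U')(w, S) = Mul(-4, Add(-5, Mul(S, w))) = Add(20, Mul(-4, S, w)))
Function('D')(W) = Add(-20, Mul(4, Pow(W, 2))) (Function('D')(W) = Mul(-1, Add(20, Mul(-4, W, W))) = Mul(-1, Add(20, Mul(-4, Pow(W, 2)))) = Add(-20, Mul(4, Pow(W, 2))))
Mul(-367, Add(Mul(8, Function('F')(0, 5)), Function('D')(1))) = Mul(-367, Add(Mul(8, -7), Add(-20, Mul(4, Pow(1, 2))))) = Mul(-367, Add(-56, Add(-20, Mul(4, 1)))) = Mul(-367, Add(-56, Add(-20, 4))) = Mul(-367, Add(-56, -16)) = Mul(-367, -72) = 26424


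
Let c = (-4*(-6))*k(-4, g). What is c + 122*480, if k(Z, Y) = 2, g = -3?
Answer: 58608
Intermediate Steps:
c = 48 (c = -4*(-6)*2 = 24*2 = 48)
c + 122*480 = 48 + 122*480 = 48 + 58560 = 58608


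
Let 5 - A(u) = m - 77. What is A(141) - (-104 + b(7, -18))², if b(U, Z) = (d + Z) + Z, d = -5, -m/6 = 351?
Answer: -18837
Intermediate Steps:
m = -2106 (m = -6*351 = -2106)
A(u) = 2188 (A(u) = 5 - (-2106 - 77) = 5 - 1*(-2183) = 5 + 2183 = 2188)
b(U, Z) = -5 + 2*Z (b(U, Z) = (-5 + Z) + Z = -5 + 2*Z)
A(141) - (-104 + b(7, -18))² = 2188 - (-104 + (-5 + 2*(-18)))² = 2188 - (-104 + (-5 - 36))² = 2188 - (-104 - 41)² = 2188 - 1*(-145)² = 2188 - 1*21025 = 2188 - 21025 = -18837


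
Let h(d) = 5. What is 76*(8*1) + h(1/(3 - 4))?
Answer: 613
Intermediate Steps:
76*(8*1) + h(1/(3 - 4)) = 76*(8*1) + 5 = 76*8 + 5 = 608 + 5 = 613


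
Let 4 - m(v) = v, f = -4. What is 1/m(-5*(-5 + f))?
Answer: -1/41 ≈ -0.024390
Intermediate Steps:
m(v) = 4 - v
1/m(-5*(-5 + f)) = 1/(4 - (-5)*(-5 - 4)) = 1/(4 - (-5)*(-9)) = 1/(4 - 1*45) = 1/(4 - 45) = 1/(-41) = -1/41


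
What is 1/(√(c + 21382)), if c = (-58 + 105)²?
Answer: √23591/23591 ≈ 0.0065107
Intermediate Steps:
c = 2209 (c = 47² = 2209)
1/(√(c + 21382)) = 1/(√(2209 + 21382)) = 1/(√23591) = √23591/23591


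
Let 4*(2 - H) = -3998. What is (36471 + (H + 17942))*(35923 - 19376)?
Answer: 1833887463/2 ≈ 9.1694e+8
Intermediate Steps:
H = 2003/2 (H = 2 - ¼*(-3998) = 2 + 1999/2 = 2003/2 ≈ 1001.5)
(36471 + (H + 17942))*(35923 - 19376) = (36471 + (2003/2 + 17942))*(35923 - 19376) = (36471 + 37887/2)*16547 = (110829/2)*16547 = 1833887463/2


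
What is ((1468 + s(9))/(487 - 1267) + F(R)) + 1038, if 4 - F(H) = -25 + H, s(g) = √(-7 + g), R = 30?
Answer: 201848/195 - √2/780 ≈ 1035.1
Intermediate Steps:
F(H) = 29 - H (F(H) = 4 - (-25 + H) = 4 + (25 - H) = 29 - H)
((1468 + s(9))/(487 - 1267) + F(R)) + 1038 = ((1468 + √(-7 + 9))/(487 - 1267) + (29 - 1*30)) + 1038 = ((1468 + √2)/(-780) + (29 - 30)) + 1038 = ((1468 + √2)*(-1/780) - 1) + 1038 = ((-367/195 - √2/780) - 1) + 1038 = (-562/195 - √2/780) + 1038 = 201848/195 - √2/780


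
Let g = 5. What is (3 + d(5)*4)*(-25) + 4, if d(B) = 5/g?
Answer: -171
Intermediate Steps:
d(B) = 1 (d(B) = 5/5 = 5*(⅕) = 1)
(3 + d(5)*4)*(-25) + 4 = (3 + 1*4)*(-25) + 4 = (3 + 4)*(-25) + 4 = 7*(-25) + 4 = -175 + 4 = -171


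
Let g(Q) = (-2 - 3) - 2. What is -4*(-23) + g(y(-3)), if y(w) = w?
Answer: 85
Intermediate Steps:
g(Q) = -7 (g(Q) = -5 - 2 = -7)
-4*(-23) + g(y(-3)) = -4*(-23) - 7 = 92 - 7 = 85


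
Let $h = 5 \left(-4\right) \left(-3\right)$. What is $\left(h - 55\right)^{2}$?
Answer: $25$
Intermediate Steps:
$h = 60$ ($h = \left(-20\right) \left(-3\right) = 60$)
$\left(h - 55\right)^{2} = \left(60 - 55\right)^{2} = 5^{2} = 25$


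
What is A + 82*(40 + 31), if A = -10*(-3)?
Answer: 5852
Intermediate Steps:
A = 30
A + 82*(40 + 31) = 30 + 82*(40 + 31) = 30 + 82*71 = 30 + 5822 = 5852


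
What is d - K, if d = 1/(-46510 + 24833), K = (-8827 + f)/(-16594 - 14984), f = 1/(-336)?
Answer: -64301839229/229997478816 ≈ -0.27958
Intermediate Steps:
f = -1/336 ≈ -0.0029762
K = 2965873/10610208 (K = (-8827 - 1/336)/(-16594 - 14984) = -2965873/336/(-31578) = -2965873/336*(-1/31578) = 2965873/10610208 ≈ 0.27953)
d = -1/21677 (d = 1/(-21677) = -1/21677 ≈ -4.6132e-5)
d - K = -1/21677 - 1*2965873/10610208 = -1/21677 - 2965873/10610208 = -64301839229/229997478816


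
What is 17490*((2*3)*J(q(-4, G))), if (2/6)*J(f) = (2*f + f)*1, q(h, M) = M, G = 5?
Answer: 4722300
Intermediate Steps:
J(f) = 9*f (J(f) = 3*((2*f + f)*1) = 3*((3*f)*1) = 3*(3*f) = 9*f)
17490*((2*3)*J(q(-4, G))) = 17490*((2*3)*(9*5)) = 17490*(6*45) = 17490*270 = 4722300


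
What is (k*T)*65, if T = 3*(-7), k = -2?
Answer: 2730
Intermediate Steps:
T = -21
(k*T)*65 = -2*(-21)*65 = 42*65 = 2730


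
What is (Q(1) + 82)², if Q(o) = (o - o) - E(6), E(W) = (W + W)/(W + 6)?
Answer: 6561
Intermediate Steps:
E(W) = 2*W/(6 + W) (E(W) = (2*W)/(6 + W) = 2*W/(6 + W))
Q(o) = -1 (Q(o) = (o - o) - 2*6/(6 + 6) = 0 - 2*6/12 = 0 - 1*1 = 0 - 1 = -1)
(Q(1) + 82)² = (-1 + 82)² = 81² = 6561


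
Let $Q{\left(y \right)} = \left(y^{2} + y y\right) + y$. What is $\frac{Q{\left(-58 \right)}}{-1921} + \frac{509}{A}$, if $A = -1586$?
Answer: $- \frac{11556409}{3046706} \approx -3.7931$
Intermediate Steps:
$Q{\left(y \right)} = y + 2 y^{2}$ ($Q{\left(y \right)} = \left(y^{2} + y^{2}\right) + y = 2 y^{2} + y = y + 2 y^{2}$)
$\frac{Q{\left(-58 \right)}}{-1921} + \frac{509}{A} = \frac{\left(-58\right) \left(1 + 2 \left(-58\right)\right)}{-1921} + \frac{509}{-1586} = - 58 \left(1 - 116\right) \left(- \frac{1}{1921}\right) + 509 \left(- \frac{1}{1586}\right) = \left(-58\right) \left(-115\right) \left(- \frac{1}{1921}\right) - \frac{509}{1586} = 6670 \left(- \frac{1}{1921}\right) - \frac{509}{1586} = - \frac{6670}{1921} - \frac{509}{1586} = - \frac{11556409}{3046706}$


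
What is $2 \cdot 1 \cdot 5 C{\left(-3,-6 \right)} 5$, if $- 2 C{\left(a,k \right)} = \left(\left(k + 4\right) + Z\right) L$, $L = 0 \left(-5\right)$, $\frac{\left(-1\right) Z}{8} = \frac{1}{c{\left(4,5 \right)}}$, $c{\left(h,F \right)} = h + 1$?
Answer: $0$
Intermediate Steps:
$c{\left(h,F \right)} = 1 + h$
$Z = - \frac{8}{5}$ ($Z = - \frac{8}{1 + 4} = - \frac{8}{5} \approx -1.6$)
$L = 0$
$C{\left(a,k \right)} = 0$ ($C{\left(a,k \right)} = - \frac{\left(\left(k + 4\right) - \frac{8}{5}\right) 0}{2} = - \frac{\left(\left(4 + k\right) - \frac{8}{5}\right) 0}{2} = - \frac{\left(\frac{12}{5} + k\right) 0}{2} = \left(- \frac{1}{2}\right) 0 = 0$)
$2 \cdot 1 \cdot 5 C{\left(-3,-6 \right)} 5 = 2 \cdot 1 \cdot 5 \cdot 0 \cdot 5 = 2 \cdot 5 \cdot 0 \cdot 5 = 10 \cdot 0 \cdot 5 = 0 \cdot 5 = 0$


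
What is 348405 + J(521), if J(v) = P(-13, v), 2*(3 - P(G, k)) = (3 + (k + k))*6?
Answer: 345273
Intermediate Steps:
P(G, k) = -6 - 6*k (P(G, k) = 3 - (3 + (k + k))*6/2 = 3 - (3 + 2*k)*6/2 = 3 - (18 + 12*k)/2 = 3 + (-9 - 6*k) = -6 - 6*k)
J(v) = -6 - 6*v
348405 + J(521) = 348405 + (-6 - 6*521) = 348405 + (-6 - 3126) = 348405 - 3132 = 345273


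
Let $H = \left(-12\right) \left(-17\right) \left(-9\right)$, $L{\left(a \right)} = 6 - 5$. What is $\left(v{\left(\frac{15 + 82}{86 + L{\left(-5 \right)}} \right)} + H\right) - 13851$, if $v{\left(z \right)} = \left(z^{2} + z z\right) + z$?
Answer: $- \frac{118707646}{7569} \approx -15683.0$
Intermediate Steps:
$L{\left(a \right)} = 1$
$v{\left(z \right)} = z + 2 z^{2}$ ($v{\left(z \right)} = \left(z^{2} + z^{2}\right) + z = 2 z^{2} + z = z + 2 z^{2}$)
$H = -1836$ ($H = 204 \left(-9\right) = -1836$)
$\left(v{\left(\frac{15 + 82}{86 + L{\left(-5 \right)}} \right)} + H\right) - 13851 = \left(\frac{15 + 82}{86 + 1} \left(1 + 2 \frac{15 + 82}{86 + 1}\right) - 1836\right) - 13851 = \left(\frac{97}{87} \left(1 + 2 \cdot \frac{97}{87}\right) - 1836\right) - 13851 = \left(97 \cdot \frac{1}{87} \left(1 + 2 \cdot 97 \cdot \frac{1}{87}\right) - 1836\right) - 13851 = \left(\frac{97 \left(1 + 2 \cdot \frac{97}{87}\right)}{87} - 1836\right) - 13851 = \left(\frac{97 \left(1 + \frac{194}{87}\right)}{87} - 1836\right) - 13851 = \left(\frac{97}{87} \cdot \frac{281}{87} - 1836\right) - 13851 = \left(\frac{27257}{7569} - 1836\right) - 13851 = - \frac{13869427}{7569} - 13851 = - \frac{118707646}{7569}$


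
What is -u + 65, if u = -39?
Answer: 104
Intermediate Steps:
-u + 65 = -1*(-39) + 65 = 39 + 65 = 104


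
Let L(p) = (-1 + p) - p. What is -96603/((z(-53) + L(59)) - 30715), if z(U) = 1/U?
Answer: 5119959/1627949 ≈ 3.1450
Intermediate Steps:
L(p) = -1
-96603/((z(-53) + L(59)) - 30715) = -96603/((1/(-53) - 1) - 30715) = -96603/((-1/53 - 1) - 30715) = -96603/(-54/53 - 30715) = -96603/(-1627949/53) = -96603*(-53/1627949) = 5119959/1627949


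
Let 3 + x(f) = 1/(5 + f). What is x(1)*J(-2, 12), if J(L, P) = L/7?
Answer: 17/21 ≈ 0.80952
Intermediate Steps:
x(f) = -3 + 1/(5 + f)
J(L, P) = L/7 (J(L, P) = L*(⅐) = L/7)
x(1)*J(-2, 12) = ((-14 - 3*1)/(5 + 1))*((⅐)*(-2)) = ((-14 - 3)/6)*(-2/7) = ((⅙)*(-17))*(-2/7) = -17/6*(-2/7) = 17/21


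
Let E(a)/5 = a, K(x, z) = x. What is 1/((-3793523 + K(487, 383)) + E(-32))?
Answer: -1/3793196 ≈ -2.6363e-7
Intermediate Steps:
E(a) = 5*a
1/((-3793523 + K(487, 383)) + E(-32)) = 1/((-3793523 + 487) + 5*(-32)) = 1/(-3793036 - 160) = 1/(-3793196) = -1/3793196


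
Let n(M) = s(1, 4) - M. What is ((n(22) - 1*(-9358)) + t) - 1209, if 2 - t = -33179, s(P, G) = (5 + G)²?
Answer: 41389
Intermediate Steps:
n(M) = 81 - M (n(M) = (5 + 4)² - M = 9² - M = 81 - M)
t = 33181 (t = 2 - 1*(-33179) = 2 + 33179 = 33181)
((n(22) - 1*(-9358)) + t) - 1209 = (((81 - 1*22) - 1*(-9358)) + 33181) - 1209 = (((81 - 22) + 9358) + 33181) - 1209 = ((59 + 9358) + 33181) - 1209 = (9417 + 33181) - 1209 = 42598 - 1209 = 41389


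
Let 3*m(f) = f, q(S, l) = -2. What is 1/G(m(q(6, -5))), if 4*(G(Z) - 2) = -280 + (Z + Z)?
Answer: -3/205 ≈ -0.014634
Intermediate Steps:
m(f) = f/3
G(Z) = -68 + Z/2 (G(Z) = 2 + (-280 + (Z + Z))/4 = 2 + (-280 + 2*Z)/4 = 2 + (-70 + Z/2) = -68 + Z/2)
1/G(m(q(6, -5))) = 1/(-68 + ((⅓)*(-2))/2) = 1/(-68 + (½)*(-⅔)) = 1/(-68 - ⅓) = 1/(-205/3) = -3/205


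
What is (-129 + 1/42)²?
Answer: 29343889/1764 ≈ 16635.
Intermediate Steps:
(-129 + 1/42)² = (-5417/42)² = 29343889/1764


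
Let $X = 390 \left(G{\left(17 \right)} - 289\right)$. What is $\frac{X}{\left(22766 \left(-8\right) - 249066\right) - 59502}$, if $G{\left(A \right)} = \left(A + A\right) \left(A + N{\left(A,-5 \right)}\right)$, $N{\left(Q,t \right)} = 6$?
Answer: $- \frac{96135}{245348} \approx -0.39183$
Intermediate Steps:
$G{\left(A \right)} = 2 A \left(6 + A\right)$ ($G{\left(A \right)} = \left(A + A\right) \left(A + 6\right) = 2 A \left(6 + A\right)$)
$X = 192270$ ($X = 390 \left(2 \cdot 17 \left(6 + 17\right) - 289\right) = 390 \left(2 \cdot 17 \cdot 23 - 289\right) = 390 \left(782 - 289\right) = 390 \cdot 493 = 192270$)
$\frac{X}{\left(22766 \left(-8\right) - 249066\right) - 59502} = \frac{192270}{\left(22766 \left(-8\right) - 249066\right) - 59502} = \frac{192270}{\left(-182128 - 249066\right) - 59502} = \frac{192270}{-431194 - 59502} = \frac{192270}{-490696} = 192270 \left(- \frac{1}{490696}\right) = - \frac{96135}{245348}$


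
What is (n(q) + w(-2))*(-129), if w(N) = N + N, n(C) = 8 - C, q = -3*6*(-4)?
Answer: 8772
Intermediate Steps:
q = 72 (q = -18*(-4) = 72)
w(N) = 2*N
(n(q) + w(-2))*(-129) = ((8 - 1*72) + 2*(-2))*(-129) = ((8 - 72) - 4)*(-129) = (-64 - 4)*(-129) = -68*(-129) = 8772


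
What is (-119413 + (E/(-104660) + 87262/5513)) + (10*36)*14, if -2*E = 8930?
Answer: -13196597229975/115398116 ≈ -1.1436e+5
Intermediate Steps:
E = -4465 (E = -½*8930 = -4465)
(-119413 + (E/(-104660) + 87262/5513)) + (10*36)*14 = (-119413 + (-4465/(-104660) + 87262/5513)) + (10*36)*14 = (-119413 + (-4465*(-1/104660) + 87262*(1/5513))) + 360*14 = (-119413 + (893/20932 + 87262/5513)) + 5040 = (-119413 + 1831491293/115398116) + 5040 = -13778203734615/115398116 + 5040 = -13196597229975/115398116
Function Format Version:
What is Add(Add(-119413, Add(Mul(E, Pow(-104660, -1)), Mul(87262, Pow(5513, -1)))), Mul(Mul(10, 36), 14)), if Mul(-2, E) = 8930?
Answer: Rational(-13196597229975, 115398116) ≈ -1.1436e+5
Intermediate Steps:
E = -4465 (E = Mul(Rational(-1, 2), 8930) = -4465)
Add(Add(-119413, Add(Mul(E, Pow(-104660, -1)), Mul(87262, Pow(5513, -1)))), Mul(Mul(10, 36), 14)) = Add(Add(-119413, Add(Mul(-4465, Pow(-104660, -1)), Mul(87262, Pow(5513, -1)))), Mul(Mul(10, 36), 14)) = Add(Add(-119413, Add(Mul(-4465, Rational(-1, 104660)), Mul(87262, Rational(1, 5513)))), Mul(360, 14)) = Add(Add(-119413, Add(Rational(893, 20932), Rational(87262, 5513))), 5040) = Add(Add(-119413, Rational(1831491293, 115398116)), 5040) = Add(Rational(-13778203734615, 115398116), 5040) = Rational(-13196597229975, 115398116)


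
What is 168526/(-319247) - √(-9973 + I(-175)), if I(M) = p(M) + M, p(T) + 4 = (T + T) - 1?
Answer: -168526/319247 - 3*I*√1167 ≈ -0.52789 - 102.48*I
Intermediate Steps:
p(T) = -5 + 2*T (p(T) = -4 + ((T + T) - 1) = -4 + (2*T - 1) = -4 + (-1 + 2*T) = -5 + 2*T)
I(M) = -5 + 3*M (I(M) = (-5 + 2*M) + M = -5 + 3*M)
168526/(-319247) - √(-9973 + I(-175)) = 168526/(-319247) - √(-9973 + (-5 + 3*(-175))) = 168526*(-1/319247) - √(-9973 + (-5 - 525)) = -168526/319247 - √(-9973 - 530) = -168526/319247 - √(-10503) = -168526/319247 - 3*I*√1167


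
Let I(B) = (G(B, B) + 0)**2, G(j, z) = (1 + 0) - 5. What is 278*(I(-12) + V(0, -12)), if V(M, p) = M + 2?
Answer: 5004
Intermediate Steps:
G(j, z) = -4 (G(j, z) = 1 - 5 = -4)
V(M, p) = 2 + M
I(B) = 16 (I(B) = (-4 + 0)**2 = (-4)**2 = 16)
278*(I(-12) + V(0, -12)) = 278*(16 + (2 + 0)) = 278*(16 + 2) = 278*18 = 5004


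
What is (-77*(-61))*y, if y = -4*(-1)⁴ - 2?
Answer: -28182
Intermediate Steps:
y = -6 (y = -4*1 - 2 = -4 - 2 = -6)
(-77*(-61))*y = -77*(-61)*(-6) = 4697*(-6) = -28182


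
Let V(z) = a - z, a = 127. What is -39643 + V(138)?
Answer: -39654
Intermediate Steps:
V(z) = 127 - z
-39643 + V(138) = -39643 + (127 - 1*138) = -39643 + (127 - 138) = -39643 - 11 = -39654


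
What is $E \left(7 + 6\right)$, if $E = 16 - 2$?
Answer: $182$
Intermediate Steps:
$E = 14$
$E \left(7 + 6\right) = 14 \left(7 + 6\right) = 14 \cdot 13 = 182$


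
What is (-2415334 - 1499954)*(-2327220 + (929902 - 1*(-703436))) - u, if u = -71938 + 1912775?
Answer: 2716746027179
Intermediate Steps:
u = 1840837
(-2415334 - 1499954)*(-2327220 + (929902 - 1*(-703436))) - u = (-2415334 - 1499954)*(-2327220 + (929902 - 1*(-703436))) - 1*1840837 = -3915288*(-2327220 + (929902 + 703436)) - 1840837 = -3915288*(-2327220 + 1633338) - 1840837 = -3915288*(-693882) - 1840837 = 2716747868016 - 1840837 = 2716746027179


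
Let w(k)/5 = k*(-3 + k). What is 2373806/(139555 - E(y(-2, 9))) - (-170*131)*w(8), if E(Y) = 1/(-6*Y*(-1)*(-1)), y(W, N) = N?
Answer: 33565343019524/7535971 ≈ 4.4540e+6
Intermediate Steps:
w(k) = 5*k*(-3 + k) (w(k) = 5*(k*(-3 + k)) = 5*k*(-3 + k))
E(Y) = -1/(6*Y) (E(Y) = 1/(-6*(-Y)*(-1)) = 1/(-6*Y) = -1/(6*Y))
2373806/(139555 - E(y(-2, 9))) - (-170*131)*w(8) = 2373806/(139555 - (-1)/(6*9)) - (-170*131)*5*8*(-3 + 8) = 2373806/(139555 - (-1)/(6*9)) - (-22270)*5*8*5 = 2373806/(139555 - 1*(-1/54)) - (-22270)*200 = 2373806/(139555 + 1/54) - 1*(-4454000) = 2373806/(7535971/54) + 4454000 = 2373806*(54/7535971) + 4454000 = 128185524/7535971 + 4454000 = 33565343019524/7535971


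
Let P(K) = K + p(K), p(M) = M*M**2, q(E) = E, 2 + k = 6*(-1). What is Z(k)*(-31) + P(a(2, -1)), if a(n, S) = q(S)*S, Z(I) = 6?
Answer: -184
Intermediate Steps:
k = -8 (k = -2 + 6*(-1) = -2 - 6 = -8)
p(M) = M**3
a(n, S) = S**2 (a(n, S) = S*S = S**2)
P(K) = K + K**3
Z(k)*(-31) + P(a(2, -1)) = 6*(-31) + ((-1)**2 + ((-1)**2)**3) = -186 + (1 + 1**3) = -186 + (1 + 1) = -186 + 2 = -184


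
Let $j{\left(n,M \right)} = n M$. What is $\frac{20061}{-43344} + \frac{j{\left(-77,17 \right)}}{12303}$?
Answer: $- \frac{33727531}{59251248} \approx -0.56923$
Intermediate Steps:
$j{\left(n,M \right)} = M n$
$\frac{20061}{-43344} + \frac{j{\left(-77,17 \right)}}{12303} = \frac{20061}{-43344} + \frac{17 \left(-77\right)}{12303} = 20061 \left(- \frac{1}{43344}\right) - \frac{1309}{12303} = - \frac{2229}{4816} - \frac{1309}{12303} = - \frac{33727531}{59251248}$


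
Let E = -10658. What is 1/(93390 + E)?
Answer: 1/82732 ≈ 1.2087e-5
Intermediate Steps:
1/(93390 + E) = 1/(93390 - 10658) = 1/82732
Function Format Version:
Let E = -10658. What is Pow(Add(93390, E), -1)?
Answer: Rational(1, 82732) ≈ 1.2087e-5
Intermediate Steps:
Pow(Add(93390, E), -1) = Pow(Add(93390, -10658), -1) = Pow(82732, -1) = Rational(1, 82732)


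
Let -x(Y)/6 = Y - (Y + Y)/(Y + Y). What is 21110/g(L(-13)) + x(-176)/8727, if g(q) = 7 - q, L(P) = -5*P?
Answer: -30694229/84361 ≈ -363.84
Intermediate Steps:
x(Y) = 6 - 6*Y (x(Y) = -6*(Y - (Y + Y)/(Y + Y)) = -6*(Y - 2*Y/(2*Y)) = -6*(Y - 2*Y*1/(2*Y)) = -6*(Y - 1*1) = -6*(Y - 1) = -6*(-1 + Y) = 6 - 6*Y)
21110/g(L(-13)) + x(-176)/8727 = 21110/(7 - (-5)*(-13)) + (6 - 6*(-176))/8727 = 21110/(7 - 1*65) + (6 + 1056)*(1/8727) = 21110/(7 - 65) + 1062*(1/8727) = 21110/(-58) + 354/2909 = 21110*(-1/58) + 354/2909 = -10555/29 + 354/2909 = -30694229/84361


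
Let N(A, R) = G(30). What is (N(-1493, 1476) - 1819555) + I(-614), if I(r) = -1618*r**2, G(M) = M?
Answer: -611799053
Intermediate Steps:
N(A, R) = 30
(N(-1493, 1476) - 1819555) + I(-614) = (30 - 1819555) - 1618*(-614)**2 = -1819525 - 1618*376996 = -1819525 - 609979528 = -611799053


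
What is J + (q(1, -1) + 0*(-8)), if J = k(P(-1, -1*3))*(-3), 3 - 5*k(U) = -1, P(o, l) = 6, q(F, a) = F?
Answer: -7/5 ≈ -1.4000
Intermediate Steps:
k(U) = ⅘ (k(U) = ⅗ - ⅕*(-1) = ⅗ + ⅕ = ⅘)
J = -12/5 (J = (⅘)*(-3) = -12/5 ≈ -2.4000)
J + (q(1, -1) + 0*(-8)) = -12/5 + (1 + 0*(-8)) = -12/5 + (1 + 0) = -12/5 + 1 = -7/5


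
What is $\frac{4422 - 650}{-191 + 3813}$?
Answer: $\frac{1886}{1811} \approx 1.0414$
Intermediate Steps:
$\frac{4422 - 650}{-191 + 3813} = \frac{3772}{3622} = 3772 \cdot \frac{1}{3622} = \frac{1886}{1811}$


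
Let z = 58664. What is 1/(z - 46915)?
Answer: 1/11749 ≈ 8.5114e-5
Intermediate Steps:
1/(z - 46915) = 1/(58664 - 46915) = 1/11749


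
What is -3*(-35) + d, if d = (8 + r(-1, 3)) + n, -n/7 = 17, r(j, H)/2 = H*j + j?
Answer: -14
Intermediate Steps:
r(j, H) = 2*j + 2*H*j (r(j, H) = 2*(H*j + j) = 2*(j + H*j) = 2*j + 2*H*j)
n = -119 (n = -7*17 = -119)
d = -119 (d = (8 + 2*(-1)*(1 + 3)) - 119 = (8 + 2*(-1)*4) - 119 = (8 - 8) - 119 = 0 - 119 = -119)
-3*(-35) + d = -3*(-35) - 119 = 105 - 119 = -14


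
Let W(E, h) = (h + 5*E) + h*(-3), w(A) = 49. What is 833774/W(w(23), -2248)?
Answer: 833774/4741 ≈ 175.86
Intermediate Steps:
W(E, h) = -2*h + 5*E (W(E, h) = (h + 5*E) - 3*h = -2*h + 5*E)
833774/W(w(23), -2248) = 833774/(-2*(-2248) + 5*49) = 833774/(4496 + 245) = 833774/4741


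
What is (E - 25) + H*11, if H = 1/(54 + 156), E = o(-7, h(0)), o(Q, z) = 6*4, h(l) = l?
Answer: -199/210 ≈ -0.94762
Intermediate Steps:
o(Q, z) = 24
E = 24
H = 1/210 ≈ 0.0047619
(E - 25) + H*11 = (24 - 25) + (1/210)*11 = -1 + 11/210 = -199/210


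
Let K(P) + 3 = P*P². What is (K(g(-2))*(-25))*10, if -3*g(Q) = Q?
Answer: 18250/27 ≈ 675.93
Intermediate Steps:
g(Q) = -Q/3
K(P) = -3 + P³ (K(P) = -3 + P*P² = -3 + P³)
(K(g(-2))*(-25))*10 = ((-3 + (-⅓*(-2))³)*(-25))*10 = ((-3 + (⅔)³)*(-25))*10 = ((-3 + 8/27)*(-25))*10 = -73/27*(-25)*10 = (1825/27)*10 = 18250/27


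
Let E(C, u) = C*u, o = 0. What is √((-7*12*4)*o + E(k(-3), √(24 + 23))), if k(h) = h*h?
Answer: 3*47^(¼) ≈ 7.8550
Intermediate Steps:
k(h) = h²
√((-7*12*4)*o + E(k(-3), √(24 + 23))) = √((-7*12*4)*0 + (-3)²*√(24 + 23)) = √(-84*4*0 + 9*√47) = √(-336*0 + 9*√47) = √(0 + 9*√47) = √(9*√47) = 3*47^(¼)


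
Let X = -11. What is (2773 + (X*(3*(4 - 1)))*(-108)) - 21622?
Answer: -8157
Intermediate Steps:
(2773 + (X*(3*(4 - 1)))*(-108)) - 21622 = (2773 - 33*(4 - 1)*(-108)) - 21622 = (2773 - 33*3*(-108)) - 21622 = (2773 - 11*9*(-108)) - 21622 = (2773 - 99*(-108)) - 21622 = (2773 + 10692) - 21622 = 13465 - 21622 = -8157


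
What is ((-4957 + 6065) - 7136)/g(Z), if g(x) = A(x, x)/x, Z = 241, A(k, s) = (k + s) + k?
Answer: -6028/3 ≈ -2009.3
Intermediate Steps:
A(k, s) = s + 2*k
g(x) = 3 (g(x) = (x + 2*x)/x = (3*x)/x = 3)
((-4957 + 6065) - 7136)/g(Z) = ((-4957 + 6065) - 7136)/3 = (1108 - 7136)*(⅓) = -6028*⅓ = -6028/3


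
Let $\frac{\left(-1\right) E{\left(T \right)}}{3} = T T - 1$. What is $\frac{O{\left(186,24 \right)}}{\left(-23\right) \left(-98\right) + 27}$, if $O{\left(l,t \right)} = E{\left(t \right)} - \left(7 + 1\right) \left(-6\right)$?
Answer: $- \frac{1677}{2281} \approx -0.7352$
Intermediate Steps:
$E{\left(T \right)} = 3 - 3 T^{2}$ ($E{\left(T \right)} = - 3 \left(T T - 1\right) = - 3 \left(T^{2} - 1\right) = - 3 \left(-1 + T^{2}\right) = 3 - 3 T^{2}$)
$O{\left(l,t \right)} = 51 - 3 t^{2}$ ($O{\left(l,t \right)} = \left(3 - 3 t^{2}\right) - \left(7 + 1\right) \left(-6\right) = \left(3 - 3 t^{2}\right) - 8 \left(-6\right) = \left(3 - 3 t^{2}\right) - -48 = \left(3 - 3 t^{2}\right) + 48 = 51 - 3 t^{2}$)
$\frac{O{\left(186,24 \right)}}{\left(-23\right) \left(-98\right) + 27} = \frac{51 - 3 \cdot 24^{2}}{\left(-23\right) \left(-98\right) + 27} = \frac{51 - 1728}{2254 + 27} = \frac{51 - 1728}{2281} = \left(-1677\right) \frac{1}{2281} = - \frac{1677}{2281}$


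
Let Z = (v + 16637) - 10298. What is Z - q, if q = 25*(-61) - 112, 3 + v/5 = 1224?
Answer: 14081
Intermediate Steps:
v = 6105 (v = -15 + 5*1224 = -15 + 6120 = 6105)
q = -1637 (q = -1525 - 112 = -1637)
Z = 12444 (Z = (6105 + 16637) - 10298 = 22742 - 10298 = 12444)
Z - q = 12444 - 1*(-1637) = 12444 + 1637 = 14081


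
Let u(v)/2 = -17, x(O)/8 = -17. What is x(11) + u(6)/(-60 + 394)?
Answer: -22729/167 ≈ -136.10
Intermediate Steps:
x(O) = -136 (x(O) = 8*(-17) = -136)
u(v) = -34 (u(v) = 2*(-17) = -34)
x(11) + u(6)/(-60 + 394) = -136 - 34/(-60 + 394) = -136 - 34/334 = -136 - 34*1/334 = -136 - 17/167 = -22729/167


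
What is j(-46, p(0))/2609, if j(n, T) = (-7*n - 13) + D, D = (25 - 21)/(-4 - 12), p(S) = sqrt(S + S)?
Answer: 1235/10436 ≈ 0.11834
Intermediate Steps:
p(S) = sqrt(2)*sqrt(S) (p(S) = sqrt(2*S) = sqrt(2)*sqrt(S))
D = -1/4 (D = 4/(-16) = 4*(-1/16) = -1/4 ≈ -0.25000)
j(n, T) = -53/4 - 7*n (j(n, T) = (-7*n - 13) - 1/4 = (-13 - 7*n) - 1/4 = -53/4 - 7*n)
j(-46, p(0))/2609 = (-53/4 - 7*(-46))/2609 = (-53/4 + 322)*(1/2609) = (1235/4)*(1/2609) = 1235/10436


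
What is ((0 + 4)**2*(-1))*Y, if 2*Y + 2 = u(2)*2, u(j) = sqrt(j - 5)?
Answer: 16 - 16*I*sqrt(3) ≈ 16.0 - 27.713*I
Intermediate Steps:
u(j) = sqrt(-5 + j)
Y = -1 + I*sqrt(3) (Y = -1 + (sqrt(-5 + 2)*2)/2 = -1 + (sqrt(-3)*2)/2 = -1 + ((I*sqrt(3))*2)/2 = -1 + (2*I*sqrt(3))/2 = -1 + I*sqrt(3) ≈ -1.0 + 1.732*I)
((0 + 4)**2*(-1))*Y = ((0 + 4)**2*(-1))*(-1 + I*sqrt(3)) = (4**2*(-1))*(-1 + I*sqrt(3)) = (16*(-1))*(-1 + I*sqrt(3)) = -16*(-1 + I*sqrt(3)) = 16 - 16*I*sqrt(3)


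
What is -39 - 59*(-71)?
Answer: 4150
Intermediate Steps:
-39 - 59*(-71) = -39 + 4189 = 4150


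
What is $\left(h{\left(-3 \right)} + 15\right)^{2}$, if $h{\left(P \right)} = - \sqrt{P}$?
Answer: $\left(15 - i \sqrt{3}\right)^{2} \approx 222.0 - 51.962 i$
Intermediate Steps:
$\left(h{\left(-3 \right)} + 15\right)^{2} = \left(- \sqrt{-3} + 15\right)^{2} = \left(- i \sqrt{3} + 15\right)^{2} = \left(15 - i \sqrt{3}\right)^{2}$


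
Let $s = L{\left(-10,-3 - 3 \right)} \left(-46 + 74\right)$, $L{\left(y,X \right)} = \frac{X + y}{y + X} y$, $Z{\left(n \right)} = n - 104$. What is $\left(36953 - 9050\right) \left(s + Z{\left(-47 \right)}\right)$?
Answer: $-12026193$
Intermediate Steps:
$Z{\left(n \right)} = -104 + n$ ($Z{\left(n \right)} = n - 104 = -104 + n$)
$L{\left(y,X \right)} = y$ ($L{\left(y,X \right)} = \frac{X + y}{X + y} y = 1 y = y$)
$s = -280$ ($s = - 10 \left(-46 + 74\right) = \left(-10\right) 28 = -280$)
$\left(36953 - 9050\right) \left(s + Z{\left(-47 \right)}\right) = \left(36953 - 9050\right) \left(-280 - 151\right) = 27903 \left(-280 - 151\right) = 27903 \left(-431\right) = -12026193$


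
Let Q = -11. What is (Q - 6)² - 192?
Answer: 97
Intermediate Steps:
(Q - 6)² - 192 = (-11 - 6)² - 192 = (-17)² - 192 = 289 - 192 = 97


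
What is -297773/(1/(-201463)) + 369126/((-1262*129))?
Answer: 1627715233384046/27133 ≈ 5.9990e+10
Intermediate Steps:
-297773/(1/(-201463)) + 369126/((-1262*129)) = -297773/(-1/201463) + 369126/(-162798) = -297773*(-201463) + 369126*(-1/162798) = 59990241899 - 61521/27133 = 1627715233384046/27133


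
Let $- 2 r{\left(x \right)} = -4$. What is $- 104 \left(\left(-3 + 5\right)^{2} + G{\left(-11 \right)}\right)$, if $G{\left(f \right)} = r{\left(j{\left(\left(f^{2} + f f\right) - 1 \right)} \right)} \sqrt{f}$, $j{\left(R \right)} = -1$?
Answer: $-416 - 208 i \sqrt{11} \approx -416.0 - 689.86 i$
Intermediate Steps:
$r{\left(x \right)} = 2$ ($r{\left(x \right)} = \left(- \frac{1}{2}\right) \left(-4\right) = 2$)
$G{\left(f \right)} = 2 \sqrt{f}$
$- 104 \left(\left(-3 + 5\right)^{2} + G{\left(-11 \right)}\right) = - 104 \left(\left(-3 + 5\right)^{2} + 2 \sqrt{-11}\right) = - 104 \left(2^{2} + 2 i \sqrt{11}\right) = - 104 \left(4 + 2 i \sqrt{11}\right) = -416 - 208 i \sqrt{11}$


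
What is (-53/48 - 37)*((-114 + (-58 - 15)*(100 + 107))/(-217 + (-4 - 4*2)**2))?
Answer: -9282175/1168 ≈ -7947.1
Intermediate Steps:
(-53/48 - 37)*((-114 + (-58 - 15)*(100 + 107))/(-217 + (-4 - 4*2)**2)) = ((1/48)*(-53) - 37)*((-114 - 73*207)/(-217 + (-4 - 8)**2)) = (-53/48 - 37)*((-114 - 15111)/(-217 + (-12)**2)) = -(-9282175)/(16*(-217 + 144)) = -(-9282175)/(16*(-73)) = -(-9282175)*(-1)/(16*73) = -1829/48*15225/73 = -9282175/1168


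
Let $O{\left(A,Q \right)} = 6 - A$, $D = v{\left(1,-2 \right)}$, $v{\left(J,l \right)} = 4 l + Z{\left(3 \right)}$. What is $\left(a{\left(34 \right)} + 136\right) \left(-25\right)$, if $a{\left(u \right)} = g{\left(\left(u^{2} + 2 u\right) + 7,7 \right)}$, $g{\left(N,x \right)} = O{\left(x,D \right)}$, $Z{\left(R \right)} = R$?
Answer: $-3375$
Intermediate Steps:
$v{\left(J,l \right)} = 3 + 4 l$ ($v{\left(J,l \right)} = 4 l + 3 = 3 + 4 l$)
$D = -5$ ($D = 3 + 4 \left(-2\right) = 3 - 8 = -5$)
$g{\left(N,x \right)} = 6 - x$
$a{\left(u \right)} = -1$ ($a{\left(u \right)} = 6 - 7 = -1$)
$\left(a{\left(34 \right)} + 136\right) \left(-25\right) = \left(-1 + 136\right) \left(-25\right) = 135 \left(-25\right) = -3375$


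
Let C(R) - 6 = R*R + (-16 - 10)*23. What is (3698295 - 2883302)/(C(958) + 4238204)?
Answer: 814993/5155376 ≈ 0.15809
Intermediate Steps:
C(R) = -592 + R² (C(R) = 6 + (R*R + (-16 - 10)*23) = 6 + (R² - 26*23) = 6 + (R² - 598) = 6 + (-598 + R²) = -592 + R²)
(3698295 - 2883302)/(C(958) + 4238204) = (3698295 - 2883302)/((-592 + 958²) + 4238204) = 814993/((-592 + 917764) + 4238204) = 814993/(917172 + 4238204) = 814993/5155376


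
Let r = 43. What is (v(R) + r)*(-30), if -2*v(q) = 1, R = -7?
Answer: -1275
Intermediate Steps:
v(q) = -½ (v(q) = -½*1 = -½)
(v(R) + r)*(-30) = (-½ + 43)*(-30) = (85/2)*(-30) = -1275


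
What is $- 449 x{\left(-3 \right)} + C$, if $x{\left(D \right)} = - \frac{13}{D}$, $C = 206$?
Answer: $- \frac{5219}{3} \approx -1739.7$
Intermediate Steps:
$- 449 x{\left(-3 \right)} + C = - 449 \left(- \frac{13}{-3}\right) + 206 = - 449 \left(\left(-13\right) \left(- \frac{1}{3}\right)\right) + 206 = \left(-449\right) \frac{13}{3} + 206 = - \frac{5837}{3} + 206 = - \frac{5219}{3}$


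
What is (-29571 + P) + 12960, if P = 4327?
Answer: -12284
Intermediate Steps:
(-29571 + P) + 12960 = (-29571 + 4327) + 12960 = -25244 + 12960 = -12284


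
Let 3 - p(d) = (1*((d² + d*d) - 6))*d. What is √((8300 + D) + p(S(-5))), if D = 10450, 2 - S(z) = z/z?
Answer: √18757 ≈ 136.96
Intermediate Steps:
S(z) = 1 (S(z) = 2 - z/z = 2 - 1*1 = 2 - 1 = 1)
p(d) = 3 - d*(-6 + 2*d²) (p(d) = 3 - 1*((d² + d*d) - 6)*d = 3 - 1*((d² + d²) - 6)*d = 3 - 1*(2*d² - 6)*d = 3 - 1*(-6 + 2*d²)*d = 3 - (-6 + 2*d²)*d = 3 - d*(-6 + 2*d²))
√((8300 + D) + p(S(-5))) = √((8300 + 10450) + (3 - 2*1³ + 6*1)) = √(18750 + (3 - 2*1 + 6)) = √(18750 + (3 - 2 + 6)) = √(18750 + 7) = √18757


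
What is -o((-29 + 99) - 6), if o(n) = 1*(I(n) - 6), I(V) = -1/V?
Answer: 385/64 ≈ 6.0156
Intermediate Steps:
o(n) = -6 - 1/n (o(n) = 1*(-1/n - 6) = 1*(-6 - 1/n) = -6 - 1/n)
-o((-29 + 99) - 6) = -(-6 - 1/((-29 + 99) - 6)) = -(-6 - 1/(70 - 6)) = -(-6 - 1/64) = -1*(-385/64) = 385/64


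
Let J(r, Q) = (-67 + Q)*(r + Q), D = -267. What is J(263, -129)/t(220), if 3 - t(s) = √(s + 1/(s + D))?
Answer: 13818/37 + 686*√9917/37 ≈ 2219.8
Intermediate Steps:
t(s) = 3 - √(s + 1/(-267 + s)) (t(s) = 3 - √(s + 1/(s - 267)) = 3 - √(s + 1/(-267 + s)))
J(r, Q) = (-67 + Q)*(Q + r)
J(263, -129)/t(220) = ((-129)² - 67*(-129) - 67*263 - 129*263)/(3 - √((1 + 220*(-267 + 220))/(-267 + 220))) = (16641 + 8643 - 17621 - 33927)/(3 - √((1 + 220*(-47))/(-47))) = -26264/(3 - √(-(1 - 10340)/47)) = -26264/(3 - √(-1/47*(-10339))) = -26264/(3 - √(10339/47)) = -26264/(3 - 7*√9917/47)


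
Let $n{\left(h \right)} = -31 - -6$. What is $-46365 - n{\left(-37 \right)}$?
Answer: $-46340$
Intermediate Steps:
$n{\left(h \right)} = -25$ ($n{\left(h \right)} = -31 + 6 = -25$)
$-46365 - n{\left(-37 \right)} = -46365 - -25 = -46365 + 25 = -46340$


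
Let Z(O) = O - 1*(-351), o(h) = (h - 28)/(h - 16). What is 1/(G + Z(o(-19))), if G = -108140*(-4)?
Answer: 35/15151932 ≈ 2.3099e-6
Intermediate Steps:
G = 432560
o(h) = (-28 + h)/(-16 + h)
Z(O) = 351 + O (Z(O) = O + 351 = 351 + O)
1/(G + Z(o(-19))) = 1/(432560 + (351 + (-28 - 19)/(-16 - 19))) = 1/(432560 + (351 - 47/(-35))) = 1/(432560 + (351 - 1/35*(-47))) = 1/(432560 + (351 + 47/35)) = 1/(432560 + 12332/35) = 1/(15151932/35) = 35/15151932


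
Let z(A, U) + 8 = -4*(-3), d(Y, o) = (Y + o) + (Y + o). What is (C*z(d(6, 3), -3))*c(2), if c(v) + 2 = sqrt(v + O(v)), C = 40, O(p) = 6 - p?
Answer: -320 + 160*sqrt(6) ≈ 71.918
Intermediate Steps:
d(Y, o) = 2*Y + 2*o
z(A, U) = 4 (z(A, U) = -8 - 4*(-3) = -8 + 12 = 4)
c(v) = -2 + sqrt(6) (c(v) = -2 + sqrt(v + (6 - v)) = -2 + sqrt(6))
(C*z(d(6, 3), -3))*c(2) = (40*4)*(-2 + sqrt(6)) = 160*(-2 + sqrt(6)) = -320 + 160*sqrt(6)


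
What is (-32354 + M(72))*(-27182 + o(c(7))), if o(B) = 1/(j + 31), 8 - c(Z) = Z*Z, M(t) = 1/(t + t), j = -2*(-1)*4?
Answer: 4938965420575/5616 ≈ 8.7944e+8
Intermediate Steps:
j = 8 (j = 2*4 = 8)
M(t) = 1/(2*t)
c(Z) = 8 - Z**2 (c(Z) = 8 - Z*Z = 8 - Z**2)
o(B) = 1/39 (o(B) = 1/(8 + 31) = 1/39)
(-32354 + M(72))*(-27182 + o(c(7))) = (-32354 + (1/2)/72)*(-27182 + 1/39) = (-32354 + (1/2)*(1/72))*(-1060097/39) = (-32354 + 1/144)*(-1060097/39) = -4658975/144*(-1060097/39) = 4938965420575/5616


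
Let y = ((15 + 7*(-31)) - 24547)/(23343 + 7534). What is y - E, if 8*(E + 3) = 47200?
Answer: -182106418/30877 ≈ -5897.8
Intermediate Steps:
E = 5897 (E = -3 + (⅛)*47200 = -3 + 5900 = 5897)
y = -24749/30877 (y = ((15 - 217) - 24547)/30877 = (-202 - 24547)*(1/30877) = -24749*1/30877 = -24749/30877 ≈ -0.80153)
y - E = -24749/30877 - 1*5897 = -24749/30877 - 5897 = -182106418/30877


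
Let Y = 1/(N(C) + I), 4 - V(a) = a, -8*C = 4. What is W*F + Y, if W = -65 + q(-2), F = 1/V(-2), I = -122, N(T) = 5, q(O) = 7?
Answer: -1132/117 ≈ -9.6752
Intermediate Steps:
C = -½ (C = -⅛*4 = -½ ≈ -0.50000)
V(a) = 4 - a
Y = -1/117 (Y = 1/(5 - 122) = 1/(-117) = -1/117 ≈ -0.0085470)
F = ⅙ (F = 1/(4 - 1*(-2)) = 1/(4 + 2) = 1/6 = ⅙ ≈ 0.16667)
W = -58 (W = -65 + 7 = -58)
W*F + Y = -58*⅙ - 1/117 = -29/3 - 1/117 = -1132/117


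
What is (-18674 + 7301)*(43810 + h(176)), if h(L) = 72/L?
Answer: -10961627217/22 ≈ -4.9826e+8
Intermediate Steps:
(-18674 + 7301)*(43810 + h(176)) = (-18674 + 7301)*(43810 + 72/176) = -11373*(43810 + 72*(1/176)) = -11373*(43810 + 9/22) = -11373*963829/22 = -10961627217/22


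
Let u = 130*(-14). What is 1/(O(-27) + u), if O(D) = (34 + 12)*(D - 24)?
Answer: -1/4166 ≈ -0.00024004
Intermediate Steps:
O(D) = -1104 + 46*D (O(D) = 46*(-24 + D) = -1104 + 46*D)
u = -1820
1/(O(-27) + u) = 1/((-1104 + 46*(-27)) - 1820) = 1/((-1104 - 1242) - 1820) = 1/(-2346 - 1820) = 1/(-4166) = -1/4166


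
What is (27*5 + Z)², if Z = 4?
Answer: 19321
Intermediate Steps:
(27*5 + Z)² = (27*5 + 4)² = (135 + 4)² = 139² = 19321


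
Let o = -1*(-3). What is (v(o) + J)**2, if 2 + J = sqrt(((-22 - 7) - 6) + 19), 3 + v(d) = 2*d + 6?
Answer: 33 + 56*I ≈ 33.0 + 56.0*I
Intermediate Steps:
o = 3
v(d) = 3 + 2*d (v(d) = -3 + (2*d + 6) = -3 + (6 + 2*d) = 3 + 2*d)
J = -2 + 4*I (J = -2 + sqrt(((-22 - 7) - 6) + 19) = -2 + sqrt((-29 - 6) + 19) = -2 + sqrt(-35 + 19) = -2 + sqrt(-16) = -2 + 4*I ≈ -2.0 + 4.0*I)
(v(o) + J)**2 = ((3 + 2*3) + (-2 + 4*I))**2 = ((3 + 6) + (-2 + 4*I))**2 = (9 + (-2 + 4*I))**2 = (7 + 4*I)**2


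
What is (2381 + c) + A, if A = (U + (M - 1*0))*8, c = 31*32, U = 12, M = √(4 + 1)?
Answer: 3469 + 8*√5 ≈ 3486.9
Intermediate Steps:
M = √5 ≈ 2.2361
c = 992
A = 96 + 8*√5 (A = (12 + (√5 - 1*0))*8 = (12 + (√5 + 0))*8 = (12 + √5)*8 = 96 + 8*√5 ≈ 113.89)
(2381 + c) + A = (2381 + 992) + (96 + 8*√5) = 3373 + (96 + 8*√5) = 3469 + 8*√5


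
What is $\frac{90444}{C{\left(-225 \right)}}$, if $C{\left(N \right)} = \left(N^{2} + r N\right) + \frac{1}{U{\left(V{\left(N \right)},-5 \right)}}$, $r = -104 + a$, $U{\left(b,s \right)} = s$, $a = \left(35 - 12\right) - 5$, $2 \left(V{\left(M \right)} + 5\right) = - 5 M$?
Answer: $\frac{226110}{174937} \approx 1.2925$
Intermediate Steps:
$V{\left(M \right)} = -5 - \frac{5 M}{2}$ ($V{\left(M \right)} = -5 + \frac{\left(-5\right) M}{2} = -5 - \frac{5 M}{2}$)
$a = 18$ ($a = 23 - 5 = 18$)
$r = -86$ ($r = -104 + 18 = -86$)
$C{\left(N \right)} = - \frac{1}{5} + N^{2} - 86 N$ ($C{\left(N \right)} = \left(N^{2} - 86 N\right) + \frac{1}{-5} = \left(N^{2} - 86 N\right) - \frac{1}{5} = - \frac{1}{5} + N^{2} - 86 N$)
$\frac{90444}{C{\left(-225 \right)}} = \frac{90444}{- \frac{1}{5} + \left(-225\right)^{2} - -19350} = \frac{90444}{- \frac{1}{5} + 50625 + 19350} = \frac{90444}{\frac{349874}{5}} = 90444 \cdot \frac{5}{349874} = \frac{226110}{174937}$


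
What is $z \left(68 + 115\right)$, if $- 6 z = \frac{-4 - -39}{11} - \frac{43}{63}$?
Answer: $- \frac{52826}{693} \approx -76.228$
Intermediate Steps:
$z = - \frac{866}{2079}$ ($z = - \frac{\frac{-4 - -39}{11} - \frac{43}{63}}{6} = - \frac{\left(-4 + 39\right) \frac{1}{11} - \frac{43}{63}}{6} = - \frac{35 \cdot \frac{1}{11} - \frac{43}{63}}{6} = - \frac{\frac{35}{11} - \frac{43}{63}}{6} = \left(- \frac{1}{6}\right) \frac{1732}{693} = - \frac{866}{2079} \approx -0.41655$)
$z \left(68 + 115\right) = - \frac{866 \left(68 + 115\right)}{2079} = \left(- \frac{866}{2079}\right) 183 = - \frac{52826}{693}$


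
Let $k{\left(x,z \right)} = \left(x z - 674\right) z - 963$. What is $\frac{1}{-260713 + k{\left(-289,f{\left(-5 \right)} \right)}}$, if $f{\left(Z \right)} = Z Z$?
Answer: $- \frac{1}{459151} \approx -2.1779 \cdot 10^{-6}$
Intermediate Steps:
$f{\left(Z \right)} = Z^{2}$
$k{\left(x,z \right)} = -963 + z \left(-674 + x z\right)$ ($k{\left(x,z \right)} = \left(-674 + x z\right) z - 963 = z \left(-674 + x z\right) - 963 = -963 + z \left(-674 + x z\right)$)
$\frac{1}{-260713 + k{\left(-289,f{\left(-5 \right)} \right)}} = \frac{1}{-260713 - \left(963 + 16850 + 180625\right)} = \frac{1}{-260713 - \left(17813 + 180625\right)} = \frac{1}{-260713 - 198438} = \frac{1}{-459151} = - \frac{1}{459151}$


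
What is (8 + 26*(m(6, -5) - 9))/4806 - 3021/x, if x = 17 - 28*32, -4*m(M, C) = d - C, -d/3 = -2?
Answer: 9504949/2816316 ≈ 3.3750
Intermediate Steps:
d = 6 (d = -3*(-2) = 6)
m(M, C) = -3/2 + C/4 (m(M, C) = -(6 - C)/4 = -3/2 + C/4)
x = -879 (x = 17 - 896 = -879)
(8 + 26*(m(6, -5) - 9))/4806 - 3021/x = (8 + 26*((-3/2 + (¼)*(-5)) - 9))/4806 - 3021/(-879) = (8 + 26*((-3/2 - 5/4) - 9))*(1/4806) - 3021*(-1/879) = (8 + 26*(-11/4 - 9))*(1/4806) + 1007/293 = (8 + 26*(-47/4))*(1/4806) + 1007/293 = (8 - 611/2)*(1/4806) + 1007/293 = -595/2*1/4806 + 1007/293 = -595/9612 + 1007/293 = 9504949/2816316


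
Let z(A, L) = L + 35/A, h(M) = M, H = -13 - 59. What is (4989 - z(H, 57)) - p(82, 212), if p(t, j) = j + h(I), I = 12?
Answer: 339011/72 ≈ 4708.5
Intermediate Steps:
H = -72
p(t, j) = 12 + j (p(t, j) = j + 12 = 12 + j)
(4989 - z(H, 57)) - p(82, 212) = (4989 - (57 + 35/(-72))) - (12 + 212) = (4989 - (57 + 35*(-1/72))) - 1*224 = (4989 - (57 - 35/72)) - 224 = (4989 - 1*4069/72) - 224 = (4989 - 4069/72) - 224 = 355139/72 - 224 = 339011/72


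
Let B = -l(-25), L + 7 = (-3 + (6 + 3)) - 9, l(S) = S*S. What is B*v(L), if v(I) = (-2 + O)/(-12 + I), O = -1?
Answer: -1875/22 ≈ -85.227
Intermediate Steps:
l(S) = S**2
L = -10 (L = -7 + ((-3 + (6 + 3)) - 9) = -7 + ((-3 + 9) - 9) = -7 + (6 - 9) = -7 - 3 = -10)
v(I) = -3/(-12 + I) (v(I) = (-2 - 1)/(-12 + I) = -3/(-12 + I))
B = -625 (B = -1*(-25)**2 = -1*625 = -625)
B*v(L) = -(-1875)/(-12 - 10) = -(-1875)/(-22) = -(-1875)*(-1)/22 = -625*3/22 = -1875/22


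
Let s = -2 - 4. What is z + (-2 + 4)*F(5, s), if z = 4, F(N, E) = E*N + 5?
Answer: -46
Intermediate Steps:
s = -6
F(N, E) = 5 + E*N
z + (-2 + 4)*F(5, s) = 4 + (-2 + 4)*(5 - 6*5) = 4 + 2*(5 - 30) = 4 + 2*(-25) = 4 - 50 = -46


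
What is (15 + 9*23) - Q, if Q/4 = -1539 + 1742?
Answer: -590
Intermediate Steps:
Q = 812 (Q = 4*(-1539 + 1742) = 4*203 = 812)
(15 + 9*23) - Q = (15 + 9*23) - 1*812 = (15 + 207) - 812 = 222 - 812 = -590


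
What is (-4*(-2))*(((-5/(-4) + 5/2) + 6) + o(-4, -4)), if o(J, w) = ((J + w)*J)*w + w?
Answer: -978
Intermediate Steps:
o(J, w) = w + J*w*(J + w) (o(J, w) = (J*(J + w))*w + w = J*w*(J + w) + w = w + J*w*(J + w))
(-4*(-2))*(((-5/(-4) + 5/2) + 6) + o(-4, -4)) = (-4*(-2))*(((-5/(-4) + 5/2) + 6) - 4*(1 + (-4)**2 - 4*(-4))) = 8*(((-5*(-1/4) + 5*(1/2)) + 6) - 4*(1 + 16 + 16)) = 8*(((5/4 + 5/2) + 6) - 4*33) = 8*((15/4 + 6) - 132) = 8*(39/4 - 132) = 8*(-489/4) = -978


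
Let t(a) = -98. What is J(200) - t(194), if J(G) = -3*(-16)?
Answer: 146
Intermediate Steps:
J(G) = 48
J(200) - t(194) = 48 - 1*(-98) = 48 + 98 = 146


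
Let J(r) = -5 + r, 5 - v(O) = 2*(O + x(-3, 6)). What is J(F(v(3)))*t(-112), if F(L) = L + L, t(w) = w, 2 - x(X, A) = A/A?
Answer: 1232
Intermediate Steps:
x(X, A) = 1 (x(X, A) = 2 - A/A = 2 - 1*1 = 2 - 1 = 1)
v(O) = 3 - 2*O (v(O) = 5 - 2*(O + 1) = 5 - 2*(1 + O) = 5 - (2 + 2*O) = 5 + (-2 - 2*O) = 3 - 2*O)
F(L) = 2*L
J(F(v(3)))*t(-112) = (-5 + 2*(3 - 2*3))*(-112) = (-5 + 2*(3 - 6))*(-112) = (-5 + 2*(-3))*(-112) = (-5 - 6)*(-112) = -11*(-112) = 1232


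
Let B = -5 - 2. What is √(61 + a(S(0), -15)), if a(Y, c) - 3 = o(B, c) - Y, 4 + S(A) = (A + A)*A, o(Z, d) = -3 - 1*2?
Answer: 3*√7 ≈ 7.9373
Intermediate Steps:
B = -7
o(Z, d) = -5 (o(Z, d) = -3 - 2 = -5)
S(A) = -4 + 2*A² (S(A) = -4 + (A + A)*A = -4 + (2*A)*A = -4 + 2*A²)
a(Y, c) = -2 - Y (a(Y, c) = 3 + (-5 - Y) = -2 - Y)
√(61 + a(S(0), -15)) = √(61 + (-2 - (-4 + 2*0²))) = √(61 + (-2 - (-4 + 2*0))) = √(61 + (-2 - (-4 + 0))) = √(61 + (-2 - 1*(-4))) = √(61 + (-2 + 4)) = √(61 + 2) = √63 = 3*√7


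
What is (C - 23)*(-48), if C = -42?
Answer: 3120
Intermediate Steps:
(C - 23)*(-48) = (-42 - 23)*(-48) = -65*(-48) = 3120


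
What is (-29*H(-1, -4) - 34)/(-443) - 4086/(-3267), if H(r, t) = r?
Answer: 202937/160809 ≈ 1.2620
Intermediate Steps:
(-29*H(-1, -4) - 34)/(-443) - 4086/(-3267) = (-29*(-1) - 34)/(-443) - 4086/(-3267) = (29 - 34)*(-1/443) - 4086*(-1/3267) = -5*(-1/443) + 454/363 = 5/443 + 454/363 = 202937/160809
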